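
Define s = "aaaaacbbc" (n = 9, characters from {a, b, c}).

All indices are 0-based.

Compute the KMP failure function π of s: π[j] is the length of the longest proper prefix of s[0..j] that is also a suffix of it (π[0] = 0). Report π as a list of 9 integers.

π[0] = 0
j=1 s[j]='a': π[1]=1 (border 'a')
j=2 s[j]='a': π[2]=2 (border 'aa')
j=3 s[j]='a': π[3]=3 (border 'aaa')
j=4 s[j]='a': π[4]=4 (border 'aaaa')
j=5 s[j]='c': k: 4→3→2→1→0; π[5]=0 (border '')
j=6 s[j]='b': π[6]=0 (border '')
j=7 s[j]='b': π[7]=0 (border '')
j=8 s[j]='c': π[8]=0 (border '')

[0, 1, 2, 3, 4, 0, 0, 0, 0]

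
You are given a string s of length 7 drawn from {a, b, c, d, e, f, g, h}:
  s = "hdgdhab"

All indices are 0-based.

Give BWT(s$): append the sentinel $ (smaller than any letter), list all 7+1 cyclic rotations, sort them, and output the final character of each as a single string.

bhahgdd$

rank  rotation  last
    0  $hdgdhab  b
    1  ab$hdgdh  h
    2  b$hdgdha  a
    3  dgdhab$h  h
    4  dhab$hdg  g
    5  gdhab$hd  d
    6  hab$hdgd  d
    7  hdgdhab$  $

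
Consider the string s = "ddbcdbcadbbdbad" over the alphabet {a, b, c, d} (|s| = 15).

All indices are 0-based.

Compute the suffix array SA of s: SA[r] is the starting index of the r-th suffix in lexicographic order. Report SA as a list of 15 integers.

[13, 7, 12, 9, 5, 2, 10, 6, 3, 14, 11, 8, 4, 1, 0]

rank | idx | suffix
   0 |  13 | ad
   1 |   7 | adbbdbad
   2 |  12 | bad
   3 |   9 | bbdbad
   4 |   5 | bcadbbdbad
   5 |   2 | bcdbcadbbdbad
   6 |  10 | bdbad
   7 |   6 | cadbbdbad
   8 |   3 | cdbcadbbdbad
   9 |  14 | d
  10 |  11 | dbad
  11 |   8 | dbbdbad
  12 |   4 | dbcadbbdbad
  13 |   1 | dbcdbcadbbdbad
  14 |   0 | ddbcdbcadbbdbad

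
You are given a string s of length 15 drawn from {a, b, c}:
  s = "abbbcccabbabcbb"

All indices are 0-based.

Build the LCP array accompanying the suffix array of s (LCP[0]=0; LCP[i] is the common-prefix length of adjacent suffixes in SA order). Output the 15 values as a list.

rank | idx | suffix
   0 |   7 | abbabcbb
   1 |   0 | abbbcccabbabcbb
   2 |  10 | abcbb
   3 |  14 | b
   4 |   9 | babcbb
   5 |  13 | bb
   6 |   8 | bbabcbb
   7 |   1 | bbbcccabbabcbb
   8 |   2 | bbcccabbabcbb
   9 |  11 | bcbb
  10 |   3 | bcccabbabcbb
  11 |   6 | cabbabcbb
  12 |  12 | cbb
  13 |   5 | ccabbabcbb
  14 |   4 | cccabbabcbb

SA = [7, 0, 10, 14, 9, 13, 8, 1, 2, 11, 3, 6, 12, 5, 4]
[i] adj suffixes → lcp
  [1] 7/0 → 3 ('abb')
  [2] 0/10 → 2 ('ab')
  [3] 10/14 → 0 ('')
  [4] 14/9 → 1 ('b')
  [5] 9/13 → 1 ('b')
  [6] 13/8 → 2 ('bb')
  [7] 8/1 → 2 ('bb')
  [8] 1/2 → 2 ('bb')
  [9] 2/11 → 1 ('b')
  [10] 11/3 → 2 ('bc')
  [11] 3/6 → 0 ('')
  [12] 6/12 → 1 ('c')
  [13] 12/5 → 1 ('c')
  [14] 5/4 → 2 ('cc')

[0, 3, 2, 0, 1, 1, 2, 2, 2, 1, 2, 0, 1, 1, 2]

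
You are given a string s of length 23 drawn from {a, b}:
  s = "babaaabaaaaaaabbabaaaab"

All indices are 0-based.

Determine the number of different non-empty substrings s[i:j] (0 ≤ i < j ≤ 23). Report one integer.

202

rank | idx | suffix
   0 |   7 | aaaaaaabbabaaaab
   1 |   8 | aaaaaabbabaaaab
   2 |   9 | aaaaabbabaaaab
   3 |  18 | aaaab
   4 |  10 | aaaabbabaaaab
   5 |  19 | aaab
   6 |   3 | aaabaaaaaaabbabaaaab
   7 |  11 | aaabbabaaaab
   8 |  20 | aab
   9 |   4 | aabaaaaaaabbabaaaab
  10 |  12 | aabbabaaaab
  11 |  21 | ab
  12 |   5 | abaaaaaaabbabaaaab
  13 |  16 | abaaaab
  14 |   1 | abaaabaaaaaaabbabaaaab
  15 |  13 | abbabaaaab
  16 |  22 | b
  17 |   6 | baaaaaaabbabaaaab
  18 |  17 | baaaab
  19 |   2 | baaabaaaaaaabbabaaaab
  20 |  15 | babaaaab
  21 |   0 | babaaabaaaaaaabbabaaaab
  22 |  14 | bbabaaaab

SA = [7, 8, 9, 18, 10, 19, 3, 11, 20, 4, 12, 21, 5, 16, 1, 13, 22, 6, 17, 2, 15, 0, 14]
[i] adj suffixes → lcp
  [1] 7/8 → 6 ('aaaaaa')
  [2] 8/9 → 5 ('aaaaa')
  [3] 9/18 → 4 ('aaaa')
  [4] 18/10 → 5 ('aaaab')
  [5] 10/19 → 3 ('aaa')
  [6] 19/3 → 4 ('aaab')
  [7] 3/11 → 4 ('aaab')
  [8] 11/20 → 2 ('aa')
  [9] 20/4 → 3 ('aab')
  [10] 4/12 → 3 ('aab')
  [11] 12/21 → 1 ('a')
  [12] 21/5 → 2 ('ab')
  [13] 5/16 → 6 ('abaaaa')
  [14] 16/1 → 5 ('abaaa')
  [15] 1/13 → 2 ('ab')
  [16] 13/22 → 0 ('')
  [17] 22/6 → 1 ('b')
  [18] 6/17 → 5 ('baaaa')
  [19] 17/2 → 4 ('baaa')
  [20] 2/15 → 2 ('ba')
  [21] 15/0 → 6 ('babaaa')
  [22] 0/14 → 1 ('b')

n(n+1)/2 = 23·24/2 = 276
Σ LCP = 0 + 6 + 5 + 4 + 5 + 3 + 4 + 4 + 2 + 3 + 3 + 1 + 2 + 6 + 5 + 2 + 0 + 1 + 5 + 4 + 2 + 6 + 1 = 74
distinct = 276 − 74 = 202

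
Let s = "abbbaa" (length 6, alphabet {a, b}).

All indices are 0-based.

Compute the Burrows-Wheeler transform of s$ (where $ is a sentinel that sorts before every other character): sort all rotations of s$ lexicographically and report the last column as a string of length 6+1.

rank  rotation last
    0  $abbbaa  a
    1  a$abbba  a
    2  aa$abbb  b
    3  abbbaa$  $
    4  baa$abb  b
    5  bbaa$ab  b
    6  bbbaa$a  a

aab$bba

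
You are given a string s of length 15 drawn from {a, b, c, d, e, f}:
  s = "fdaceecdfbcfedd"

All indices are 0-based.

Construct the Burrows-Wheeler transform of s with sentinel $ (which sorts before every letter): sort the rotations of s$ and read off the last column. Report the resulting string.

rank  rotation          last
    0  $fdaceecdfbcfedd  d
    1  aceecdfbcfedd$fd  d
    2  bcfedd$fdaceecdf  f
    3  cdfbcfedd$fdacee  e
    4  ceecdfbcfedd$fda  a
    5  cfedd$fdaceecdfb  b
    6  d$fdaceecdfbcfed  d
    7  daceecdfbcfedd$f  f
    8  dd$fdaceecdfbcfe  e
    9  dfbcfedd$fdaceec  c
   10  ecdfbcfedd$fdace  e
   11  edd$fdaceecdfbcf  f
   12  eecdfbcfedd$fdac  c
   13  fbcfedd$fdaceecd  d
   14  fdaceecdfbcfedd$  $
   15  fedd$fdaceecdfbc  c

ddfeabdfecefcd$c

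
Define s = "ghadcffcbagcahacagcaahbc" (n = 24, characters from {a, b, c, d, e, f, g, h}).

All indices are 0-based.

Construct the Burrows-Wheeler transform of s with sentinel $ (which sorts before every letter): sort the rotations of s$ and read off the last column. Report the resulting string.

rank  rotation                   last
    0  $ghadcffcbagcahacagcaahbc  c
    1  aahbc$ghadcffcbagcahacagc  c
    2  acagcaahbc$ghadcffcbagcah  h
    3  adcffcbagcahacagcaahbc$gh  h
    4  agcaahbc$ghadcffcbagcahac  c
    5  agcahacagcaahbc$ghadcffcb  b
    6  ahacagcaahbc$ghadcffcbagc  c
    7  ahbc$ghadcffcbagcahacagca  a
    8  bagcahacagcaahbc$ghadcffc  c
    9  bc$ghadcffcbagcahacagcaah  h
   10  c$ghadcffcbagcahacagcaahb  b
   11  caahbc$ghadcffcbagcahacag  g
   12  cagcaahbc$ghadcffcbagcaha  a
   13  cahacagcaahbc$ghadcffcbag  g
   14  cbagcahacagcaahbc$ghadcff  f
   15  cffcbagcahacagcaahbc$ghad  d
   16  dcffcbagcahacagcaahbc$gha  a
   17  fcbagcahacagcaahbc$ghadcf  f
   18  ffcbagcahacagcaahbc$ghadc  c
   19  gcaahbc$ghadcffcbagcahaca  a
   20  gcahacagcaahbc$ghadcffcba  a
   21  ghadcffcbagcahacagcaahbc$  $
   22  hacagcaahbc$ghadcffcbagca  a
   23  hadcffcbagcahacagcaahbc$g  g
   24  hbc$ghadcffcbagcahacagcaa  a

cchhcbcachbgagfdafcaa$aga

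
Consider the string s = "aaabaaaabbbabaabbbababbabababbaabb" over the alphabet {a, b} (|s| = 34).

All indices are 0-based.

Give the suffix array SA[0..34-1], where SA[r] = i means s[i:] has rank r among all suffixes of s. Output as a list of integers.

[4, 0, 5, 1, 30, 6, 13, 2, 11, 23, 25, 18, 31, 27, 20, 7, 14, 33, 3, 29, 12, 10, 22, 24, 17, 26, 19, 32, 28, 9, 21, 16, 8, 15]

sorted suffixes:
  #0 SA[0]=4  'aaaabbbabaabbbababbabababbaabb'
  #1 SA[1]=0  'aaabaaaabbbabaabbbababbabababbaabb'
  #2 SA[2]=5  'aaabbbabaabbbababbabababbaabb'
  #3 SA[3]=1  'aabaaaabbbabaabbbababbabababbaabb'
  #4 SA[4]=30  'aabb'
  #5 SA[5]=6  'aabbbabaabbbababbabababbaabb'
  #6 SA[6]=13  'aabbbababbabababbaabb'
  #7 SA[7]=2  'abaaaabbbabaabbbababbabababbaabb'
  #8 SA[8]=11  'abaabbbababbabababbaabb'
  #9 SA[9]=23  'abababbaabb'
  #10 SA[10]=25  'ababbaabb'
  #11 SA[11]=18  'ababbabababbaabb'
  #12 SA[12]=31  'abb'
  #13 SA[13]=27  'abbaabb'
  #14 SA[14]=20  'abbabababbaabb'
  #15 SA[15]=7  'abbbabaabbbababbabababbaabb'
  #16 SA[16]=14  'abbbababbabababbaabb'
  #17 SA[17]=33  'b'
  #18 SA[18]=3  'baaaabbbabaabbbababbabababbaabb'
  #19 SA[19]=29  'baabb'
  #20 SA[20]=12  'baabbbababbabababbaabb'
  #21 SA[21]=10  'babaabbbababbabababbaabb'
  #22 SA[22]=22  'babababbaabb'
  #23 SA[23]=24  'bababbaabb'
  #24 SA[24]=17  'bababbabababbaabb'
  #25 SA[25]=26  'babbaabb'
  #26 SA[26]=19  'babbabababbaabb'
  #27 SA[27]=32  'bb'
  #28 SA[28]=28  'bbaabb'
  #29 SA[29]=9  'bbabaabbbababbabababbaabb'
  #30 SA[30]=21  'bbabababbaabb'
  #31 SA[31]=16  'bbababbabababbaabb'
  #32 SA[32]=8  'bbbabaabbbababbabababbaabb'
  #33 SA[33]=15  'bbbababbabababbaabb'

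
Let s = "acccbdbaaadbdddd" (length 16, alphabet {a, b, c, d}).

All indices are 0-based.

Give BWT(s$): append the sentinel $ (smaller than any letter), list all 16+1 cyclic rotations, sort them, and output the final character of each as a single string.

dba$adcdccadbaddb

rank  rotation           last
    0  $acccbdbaaadbdddd  d
    1  aaadbdddd$acccbdb  b
    2  aadbdddd$acccbdba  a
    3  acccbdbaaadbdddd$  $
    4  adbdddd$acccbdbaa  a
    5  baaadbdddd$acccbd  d
    6  bdbaaadbdddd$accc  c
    7  bdddd$acccbdbaaad  d
    8  cbdbaaadbdddd$acc  c
    9  ccbdbaaadbdddd$ac  c
   10  cccbdbaaadbdddd$a  a
   11  d$acccbdbaaadbddd  d
   12  dbaaadbdddd$acccb  b
   13  dbdddd$acccbdbaaa  a
   14  dd$acccbdbaaadbdd  d
   15  ddd$acccbdbaaadbd  d
   16  dddd$acccbdbaaadb  b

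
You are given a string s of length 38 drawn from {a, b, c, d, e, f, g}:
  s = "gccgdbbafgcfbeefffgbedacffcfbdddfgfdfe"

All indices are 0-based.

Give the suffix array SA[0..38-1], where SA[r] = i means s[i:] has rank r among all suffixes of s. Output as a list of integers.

[22, 7, 6, 5, 28, 19, 12, 1, 26, 10, 23, 2, 21, 4, 29, 30, 35, 31, 37, 20, 13, 14, 27, 11, 25, 34, 36, 24, 15, 16, 17, 8, 32, 18, 0, 9, 3, 33]

rank | idx | suffix
   0 |  22 | acffcfbdddfgfdfe
   1 |   7 | afgcfbeefffgbedacffcfbdddfgfdfe
   2 |   6 | bafgcfbeefffgbedacffcfbdddfgfdfe
   3 |   5 | bbafgcfbeefffgbedacffcfbdddfgfdfe
   4 |  28 | bdddfgfdfe
   5 |  19 | bedacffcfbdddfgfdfe
   6 |  12 | beefffgbedacffcfbdddfgfdfe
   7 |   1 | ccgdbbafgcfbeefffgbedacffcfbdddfgfdfe
   8 |  26 | cfbdddfgfdfe
   9 |  10 | cfbeefffgbedacffcfbdddfgfdfe
  10 |  23 | cffcfbdddfgfdfe
  11 |   2 | cgdbbafgcfbeefffgbedacffcfbdddfgfdfe
  12 |  21 | dacffcfbdddfgfdfe
  13 |   4 | dbbafgcfbeefffgbedacffcfbdddfgfdfe
  14 |  29 | dddfgfdfe
  15 |  30 | ddfgfdfe
  16 |  35 | dfe
  17 |  31 | dfgfdfe
  18 |  37 | e
  19 |  20 | edacffcfbdddfgfdfe
  20 |  13 | eefffgbedacffcfbdddfgfdfe
  21 |  14 | efffgbedacffcfbdddfgfdfe
  22 |  27 | fbdddfgfdfe
  23 |  11 | fbeefffgbedacffcfbdddfgfdfe
  24 |  25 | fcfbdddfgfdfe
  25 |  34 | fdfe
  26 |  36 | fe
  27 |  24 | ffcfbdddfgfdfe
  28 |  15 | fffgbedacffcfbdddfgfdfe
  29 |  16 | ffgbedacffcfbdddfgfdfe
  30 |  17 | fgbedacffcfbdddfgfdfe
  31 |   8 | fgcfbeefffgbedacffcfbdddfgfdfe
  32 |  32 | fgfdfe
  33 |  18 | gbedacffcfbdddfgfdfe
  34 |   0 | gccgdbbafgcfbeefffgbedacffcfbdddfgfdfe
  35 |   9 | gcfbeefffgbedacffcfbdddfgfdfe
  36 |   3 | gdbbafgcfbeefffgbedacffcfbdddfgfdfe
  37 |  33 | gfdfe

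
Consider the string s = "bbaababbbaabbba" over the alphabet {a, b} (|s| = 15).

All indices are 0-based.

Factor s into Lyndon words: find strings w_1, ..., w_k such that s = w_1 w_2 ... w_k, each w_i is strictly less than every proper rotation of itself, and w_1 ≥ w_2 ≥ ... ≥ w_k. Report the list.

["b", "b", "aababbbaabbb", "a"]

emit factor 1: 'b' (i=0, period=1)
emit factor 2: 'b' (i=1, period=1)
emit factor 3: 'aababbbaabbb' (i=2, period=12)
emit factor 4: 'a' (i=14, period=1)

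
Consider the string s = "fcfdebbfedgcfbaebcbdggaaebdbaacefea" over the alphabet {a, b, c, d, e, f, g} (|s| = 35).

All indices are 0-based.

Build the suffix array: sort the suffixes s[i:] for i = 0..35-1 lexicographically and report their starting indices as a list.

rank | idx | suffix
   0 |  34 | a
   1 |  28 | aacefea
   2 |  22 | aaebdbaacefea
   3 |  29 | acefea
   4 |  14 | aebcbdggaaebdbaacefea
   5 |  23 | aebdbaacefea
   6 |  27 | baacefea
   7 |  13 | baebcbdggaaebdbaacefea
   8 |   5 | bbfedgcfbaebcbdggaaebdbaacefea
   9 |  16 | bcbdggaaebdbaacefea
  10 |  25 | bdbaacefea
  11 |  18 | bdggaaebdbaacefea
  12 |   6 | bfedgcfbaebcbdggaaebdbaacefea
  13 |  17 | cbdggaaebdbaacefea
  14 |  30 | cefea
  15 |  11 | cfbaebcbdggaaebdbaacefea
  16 |   1 | cfdebbfedgcfbaebcbdggaaebdbaacefea
  17 |  26 | dbaacefea
  18 |   3 | debbfedgcfbaebcbdggaaebdbaacefea
  19 |   9 | dgcfbaebcbdggaaebdbaacefea
  20 |  19 | dggaaebdbaacefea
  21 |  33 | ea
  22 |   4 | ebbfedgcfbaebcbdggaaebdbaacefea
  23 |  15 | ebcbdggaaebdbaacefea
  24 |  24 | ebdbaacefea
  25 |   8 | edgcfbaebcbdggaaebdbaacefea
  26 |  31 | efea
  27 |  12 | fbaebcbdggaaebdbaacefea
  28 |   0 | fcfdebbfedgcfbaebcbdggaaebdbaacefea
  29 |   2 | fdebbfedgcfbaebcbdggaaebdbaacefea
  30 |  32 | fea
  31 |   7 | fedgcfbaebcbdggaaebdbaacefea
  32 |  21 | gaaebdbaacefea
  33 |  10 | gcfbaebcbdggaaebdbaacefea
  34 |  20 | ggaaebdbaacefea

[34, 28, 22, 29, 14, 23, 27, 13, 5, 16, 25, 18, 6, 17, 30, 11, 1, 26, 3, 9, 19, 33, 4, 15, 24, 8, 31, 12, 0, 2, 32, 7, 21, 10, 20]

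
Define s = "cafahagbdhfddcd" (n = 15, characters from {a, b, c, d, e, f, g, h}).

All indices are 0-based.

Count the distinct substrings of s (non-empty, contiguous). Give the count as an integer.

rank→(start, suffix):
  0 → (1, 'afahagbdhfddcd')
  1 → (5, 'agbdhfddcd')
  2 → (3, 'ahagbdhfddcd')
  3 → (7, 'bdhfddcd')
  4 → (0, 'cafahagbdhfddcd')
  5 → (13, 'cd')
  6 → (14, 'd')
  7 → (12, 'dcd')
  8 → (11, 'ddcd')
  9 → (8, 'dhfddcd')
  10 → (2, 'fahagbdhfddcd')
  11 → (10, 'fddcd')
  12 → (6, 'gbdhfddcd')
  13 → (4, 'hagbdhfddcd')
  14 → (9, 'hfddcd')

SA = [1, 5, 3, 7, 0, 13, 14, 12, 11, 8, 2, 10, 6, 4, 9]
rank  pair      lcp
   1  s[1:],s[5:]  1  'a'
   2  s[5:],s[3:]  1  'a'
   3  s[3:],s[7:]  0  ''
   4  s[7:],s[0:]  0  ''
   5  s[0:],s[13:]  1  'c'
   6  s[13:],s[14:]  0  ''
   7  s[14:],s[12:]  1  'd'
   8  s[12:],s[11:]  1  'd'
   9  s[11:],s[8:]  1  'd'
  10  s[8:],s[2:]  0  ''
  11  s[2:],s[10:]  1  'f'
  12  s[10:],s[6:]  0  ''
  13  s[6:],s[4:]  0  ''
  14  s[4:],s[9:]  1  'h'

n(n+1)/2 = 15·16/2 = 120
Σ LCP = 0 + 1 + 1 + 0 + 0 + 1 + 0 + 1 + 1 + 1 + 0 + 1 + 0 + 0 + 1 = 8
distinct = 120 − 8 = 112

112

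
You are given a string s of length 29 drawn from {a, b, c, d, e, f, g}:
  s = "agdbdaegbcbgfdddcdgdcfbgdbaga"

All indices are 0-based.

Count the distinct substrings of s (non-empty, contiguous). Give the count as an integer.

rank→(start, suffix):
  0 → (28, 'a')
  1 → (5, 'aegbcbgfdddcdgdcfbgdbaga')
  2 → (26, 'aga')
  3 → (0, 'agdbdaegbcbgfdddcdgdcfbgdbaga')
  4 → (25, 'baga')
  5 → (8, 'bcbgfdddcdgdcfbgdbaga')
  6 → (3, 'bdaegbcbgfdddcdgdcfbgdbaga')
  7 → (22, 'bgdbaga')
  8 → (10, 'bgfdddcdgdcfbgdbaga')
  9 → (9, 'cbgfdddcdgdcfbgdbaga')
  10 → (16, 'cdgdcfbgdbaga')
  11 → (20, 'cfbgdbaga')
  12 → (4, 'daegbcbgfdddcdgdcfbgdbaga')
  13 → (24, 'dbaga')
  14 → (2, 'dbdaegbcbgfdddcdgdcfbgdbaga')
  15 → (15, 'dcdgdcfbgdbaga')
  16 → (19, 'dcfbgdbaga')
  17 → (14, 'ddcdgdcfbgdbaga')
  18 → (13, 'dddcdgdcfbgdbaga')
  19 → (17, 'dgdcfbgdbaga')
  20 → (6, 'egbcbgfdddcdgdcfbgdbaga')
  21 → (21, 'fbgdbaga')
  22 → (12, 'fdddcdgdcfbgdbaga')
  23 → (27, 'ga')
  24 → (7, 'gbcbgfdddcdgdcfbgdbaga')
  25 → (23, 'gdbaga')
  26 → (1, 'gdbdaegbcbgfdddcdgdcfbgdbaga')
  27 → (18, 'gdcfbgdbaga')
  28 → (11, 'gfdddcdgdcfbgdbaga')

SA = [28, 5, 26, 0, 25, 8, 3, 22, 10, 9, 16, 20, 4, 24, 2, 15, 19, 14, 13, 17, 6, 21, 12, 27, 7, 23, 1, 18, 11]
rank  pair      lcp
   1  s[28:],s[5:]  1  'a'
   2  s[5:],s[26:]  1  'a'
   3  s[26:],s[0:]  2  'ag'
   4  s[0:],s[25:]  0  ''
   5  s[25:],s[8:]  1  'b'
   6  s[8:],s[3:]  1  'b'
   7  s[3:],s[22:]  1  'b'
   8  s[22:],s[10:]  2  'bg'
   9  s[10:],s[9:]  0  ''
  10  s[9:],s[16:]  1  'c'
  11  s[16:],s[20:]  1  'c'
  12  s[20:],s[4:]  0  ''
  13  s[4:],s[24:]  1  'd'
  14  s[24:],s[2:]  2  'db'
  15  s[2:],s[15:]  1  'd'
  16  s[15:],s[19:]  2  'dc'
  17  s[19:],s[14:]  1  'd'
  18  s[14:],s[13:]  2  'dd'
  19  s[13:],s[17:]  1  'd'
  20  s[17:],s[6:]  0  ''
  21  s[6:],s[21:]  0  ''
  22  s[21:],s[12:]  1  'f'
  23  s[12:],s[27:]  0  ''
  24  s[27:],s[7:]  1  'g'
  25  s[7:],s[23:]  1  'g'
  26  s[23:],s[1:]  3  'gdb'
  27  s[1:],s[18:]  2  'gd'
  28  s[18:],s[11:]  1  'g'

n(n+1)/2 = 29·30/2 = 435
Σ LCP = 0 + 1 + 1 + 2 + 0 + 1 + 1 + 1 + 2 + 0 + 1 + 1 + 0 + 1 + 2 + 1 + 2 + 1 + 2 + 1 + 0 + 0 + 1 + 0 + 1 + 1 + 3 + 2 + 1 = 30
distinct = 435 − 30 = 405

405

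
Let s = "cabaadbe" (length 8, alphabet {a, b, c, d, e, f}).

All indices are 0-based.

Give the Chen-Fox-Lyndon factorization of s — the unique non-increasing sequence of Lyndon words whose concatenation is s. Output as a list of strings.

emit factor 1: 'c' (i=0, period=1)
emit factor 2: 'ab' (i=1, period=2)
emit factor 3: 'aadbe' (i=3, period=5)

["c", "ab", "aadbe"]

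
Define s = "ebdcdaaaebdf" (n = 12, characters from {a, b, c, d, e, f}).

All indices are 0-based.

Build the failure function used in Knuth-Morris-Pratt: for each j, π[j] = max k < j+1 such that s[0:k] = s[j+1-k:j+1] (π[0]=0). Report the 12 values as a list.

π[0] = 0
j=1 s[j]='b': π[1]=0 (border '')
j=2 s[j]='d': π[2]=0 (border '')
j=3 s[j]='c': π[3]=0 (border '')
j=4 s[j]='d': π[4]=0 (border '')
j=5 s[j]='a': π[5]=0 (border '')
j=6 s[j]='a': π[6]=0 (border '')
j=7 s[j]='a': π[7]=0 (border '')
j=8 s[j]='e': π[8]=1 (border 'e')
j=9 s[j]='b': π[9]=2 (border 'eb')
j=10 s[j]='d': π[10]=3 (border 'ebd')
j=11 s[j]='f': k: 3→0; π[11]=0 (border '')

[0, 0, 0, 0, 0, 0, 0, 0, 1, 2, 3, 0]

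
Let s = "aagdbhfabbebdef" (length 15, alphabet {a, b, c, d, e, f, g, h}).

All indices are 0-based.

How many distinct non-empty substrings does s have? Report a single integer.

112

sorted suffixes:
  #0 SA[0]=0  'aagdbhfabbebdef'
  #1 SA[1]=7  'abbebdef'
  #2 SA[2]=1  'agdbhfabbebdef'
  #3 SA[3]=8  'bbebdef'
  #4 SA[4]=11  'bdef'
  #5 SA[5]=9  'bebdef'
  #6 SA[6]=4  'bhfabbebdef'
  #7 SA[7]=3  'dbhfabbebdef'
  #8 SA[8]=12  'def'
  #9 SA[9]=10  'ebdef'
  #10 SA[10]=13  'ef'
  #11 SA[11]=14  'f'
  #12 SA[12]=6  'fabbebdef'
  #13 SA[13]=2  'gdbhfabbebdef'
  #14 SA[14]=5  'hfabbebdef'

SA = [0, 7, 1, 8, 11, 9, 4, 3, 12, 10, 13, 14, 6, 2, 5]
[i] adj suffixes → lcp
  [1] 0/7 → 1 ('a')
  [2] 7/1 → 1 ('a')
  [3] 1/8 → 0 ('')
  [4] 8/11 → 1 ('b')
  [5] 11/9 → 1 ('b')
  [6] 9/4 → 1 ('b')
  [7] 4/3 → 0 ('')
  [8] 3/12 → 1 ('d')
  [9] 12/10 → 0 ('')
  [10] 10/13 → 1 ('e')
  [11] 13/14 → 0 ('')
  [12] 14/6 → 1 ('f')
  [13] 6/2 → 0 ('')
  [14] 2/5 → 0 ('')

n(n+1)/2 = 15·16/2 = 120
Σ LCP = 0 + 1 + 1 + 0 + 1 + 1 + 1 + 0 + 1 + 0 + 1 + 0 + 1 + 0 + 0 = 8
distinct = 120 − 8 = 112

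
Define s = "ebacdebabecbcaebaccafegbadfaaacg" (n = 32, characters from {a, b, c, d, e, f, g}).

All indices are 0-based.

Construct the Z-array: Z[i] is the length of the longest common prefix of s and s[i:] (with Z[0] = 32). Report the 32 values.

Z[0]=32
i=1: outside box; Z[1]=0
i=2: outside box; Z[2]=0
i=3: outside box; Z[3]=0
i=4: outside box; Z[4]=0
i=5: outside box; Z[5]=3 grow→box=[5,8)
i=6: min(r-i=2, Z[1]=0)=0; Z[6]=0
i=7: min(r-i=1, Z[2]=0)=0; Z[7]=0
i=8: outside box; Z[8]=0
i=9: outside box; Z[9]=1 grow→box=[9,10)
i=10: outside box; Z[10]=0
i=11: outside box; Z[11]=0
i=12: outside box; Z[12]=0
i=13: outside box; Z[13]=0
i=14: outside box; Z[14]=4 grow→box=[14,18)
i=15: min(r-i=3, Z[1]=0)=0; Z[15]=0
i=16: min(r-i=2, Z[2]=0)=0; Z[16]=0
i=17: min(r-i=1, Z[3]=0)=0; Z[17]=0
i=18: outside box; Z[18]=0
i=19: outside box; Z[19]=0
i=20: outside box; Z[20]=0
i=21: outside box; Z[21]=1 grow→box=[21,22)
i=22: outside box; Z[22]=0
i=23: outside box; Z[23]=0
i=24: outside box; Z[24]=0
i=25: outside box; Z[25]=0
i=26: outside box; Z[26]=0
i=27: outside box; Z[27]=0
i=28: outside box; Z[28]=0
i=29: outside box; Z[29]=0
i=30: outside box; Z[30]=0
i=31: outside box; Z[31]=0

[32, 0, 0, 0, 0, 3, 0, 0, 0, 1, 0, 0, 0, 0, 4, 0, 0, 0, 0, 0, 0, 1, 0, 0, 0, 0, 0, 0, 0, 0, 0, 0]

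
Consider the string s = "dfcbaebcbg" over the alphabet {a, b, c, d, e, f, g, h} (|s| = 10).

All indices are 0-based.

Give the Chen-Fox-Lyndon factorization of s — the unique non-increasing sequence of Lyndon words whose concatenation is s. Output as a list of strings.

["df", "c", "b", "aebcbg"]

emit factor 1: 'df' (i=0, period=2)
emit factor 2: 'c' (i=2, period=1)
emit factor 3: 'b' (i=3, period=1)
emit factor 4: 'aebcbg' (i=4, period=6)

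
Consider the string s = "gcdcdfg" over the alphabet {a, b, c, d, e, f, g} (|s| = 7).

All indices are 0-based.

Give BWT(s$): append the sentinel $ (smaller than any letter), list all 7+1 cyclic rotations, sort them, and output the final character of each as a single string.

ggdccdf$

rank  rotation  last
    0  $gcdcdfg  g
    1  cdcdfg$g  g
    2  cdfg$gcd  d
    3  dcdfg$gc  c
    4  dfg$gcdc  c
    5  fg$gcdcd  d
    6  g$gcdcdf  f
    7  gcdcdfg$  $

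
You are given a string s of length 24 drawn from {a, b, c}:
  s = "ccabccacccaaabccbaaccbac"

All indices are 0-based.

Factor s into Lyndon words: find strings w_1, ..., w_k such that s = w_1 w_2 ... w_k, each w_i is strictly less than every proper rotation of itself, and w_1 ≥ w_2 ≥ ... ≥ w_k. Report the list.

emit factor 1: 'c' (i=0, period=1)
emit factor 2: 'c' (i=1, period=1)
emit factor 3: 'abccaccc' (i=2, period=8)
emit factor 4: 'aaabccbaaccbac' (i=10, period=14)

["c", "c", "abccaccc", "aaabccbaaccbac"]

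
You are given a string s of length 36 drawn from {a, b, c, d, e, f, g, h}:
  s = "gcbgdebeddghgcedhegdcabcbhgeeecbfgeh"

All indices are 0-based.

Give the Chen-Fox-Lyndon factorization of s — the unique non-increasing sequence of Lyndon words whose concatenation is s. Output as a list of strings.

["g", "c", "bgde", "beddghgcedhegdc", "abcbhgeeecbfgeh"]

emit factor 1: 'g' (i=0, period=1)
emit factor 2: 'c' (i=1, period=1)
emit factor 3: 'bgde' (i=2, period=4)
emit factor 4: 'beddghgcedhegdc' (i=6, period=15)
emit factor 5: 'abcbhgeeecbfgeh' (i=21, period=15)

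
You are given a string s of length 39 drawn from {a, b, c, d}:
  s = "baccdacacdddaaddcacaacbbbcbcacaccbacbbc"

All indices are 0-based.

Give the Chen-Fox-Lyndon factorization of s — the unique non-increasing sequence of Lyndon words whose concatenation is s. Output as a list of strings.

["b", "accd", "acacddd", "aaddcac", "aacbbbcbcacaccbacbbc"]

emit factor 1: 'b' (i=0, period=1)
emit factor 2: 'accd' (i=1, period=4)
emit factor 3: 'acacddd' (i=5, period=7)
emit factor 4: 'aaddcac' (i=12, period=7)
emit factor 5: 'aacbbbcbcacaccbacbbc' (i=19, period=20)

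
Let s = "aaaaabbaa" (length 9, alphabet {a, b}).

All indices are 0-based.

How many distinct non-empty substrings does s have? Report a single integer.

31

rank | idx | suffix
   0 |   8 | a
   1 |   7 | aa
   2 |   0 | aaaaabbaa
   3 |   1 | aaaabbaa
   4 |   2 | aaabbaa
   5 |   3 | aabbaa
   6 |   4 | abbaa
   7 |   6 | baa
   8 |   5 | bbaa

SA = [8, 7, 0, 1, 2, 3, 4, 6, 5]
[i] adj suffixes → lcp
  [1] 8/7 → 1 ('a')
  [2] 7/0 → 2 ('aa')
  [3] 0/1 → 4 ('aaaa')
  [4] 1/2 → 3 ('aaa')
  [5] 2/3 → 2 ('aa')
  [6] 3/4 → 1 ('a')
  [7] 4/6 → 0 ('')
  [8] 6/5 → 1 ('b')

n(n+1)/2 = 9·10/2 = 45
Σ LCP = 0 + 1 + 2 + 4 + 3 + 2 + 1 + 0 + 1 = 14
distinct = 45 − 14 = 31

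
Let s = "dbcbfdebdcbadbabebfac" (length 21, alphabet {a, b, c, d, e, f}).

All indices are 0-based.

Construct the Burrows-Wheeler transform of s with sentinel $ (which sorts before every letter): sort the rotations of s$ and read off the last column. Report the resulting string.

rank  rotation                last
    0  $dbcbfdebdcbadbabebfac  c
    1  abebfac$dbcbfdebdcbadb  b
    2  ac$dbcbfdebdcbadbabebf  f
    3  adbabebfac$dbcbfdebdcb  b
    4  babebfac$dbcbfdebdcbad  d
    5  badbabebfac$dbcbfdebdc  c
    6  bcbfdebdcbadbabebfac$d  d
    7  bdcbadbabebfac$dbcbfde  e
    8  bebfac$dbcbfdebdcbadba  a
    9  bfac$dbcbfdebdcbadbabe  e
   10  bfdebdcbadbabebfac$dbc  c
   11  c$dbcbfdebdcbadbabebfa  a
   12  cbadbabebfac$dbcbfdebd  d
   13  cbfdebdcbadbabebfac$db  b
   14  dbabebfac$dbcbfdebdcba  a
   15  dbcbfdebdcbadbabebfac$  $
   16  dcbadbabebfac$dbcbfdeb  b
   17  debdcbadbabebfac$dbcbf  f
   18  ebdcbadbabebfac$dbcbfd  d
   19  ebfac$dbcbfdebdcbadbab  b
   20  fac$dbcbfdebdcbadbabeb  b
   21  fdebdcbadbabebfac$dbcb  b

cbfbdcdeaecadba$bfdbbb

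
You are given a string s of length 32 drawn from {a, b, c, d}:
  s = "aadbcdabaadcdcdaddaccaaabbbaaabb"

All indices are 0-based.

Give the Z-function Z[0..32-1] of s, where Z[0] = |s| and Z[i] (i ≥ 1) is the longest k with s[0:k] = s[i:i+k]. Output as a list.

[32, 1, 0, 0, 0, 0, 1, 0, 3, 1, 0, 0, 0, 0, 0, 1, 0, 0, 1, 0, 0, 2, 2, 1, 0, 0, 0, 2, 2, 1, 0, 0]

Z[0]=32
i=1: outside box; Z[1]=1 extend→box=[1,2)
i=2: outside box; Z[2]=0
i=3: outside box; Z[3]=0
i=4: outside box; Z[4]=0
i=5: outside box; Z[5]=0
i=6: outside box; Z[6]=1 extend→box=[6,7)
i=7: outside box; Z[7]=0
i=8: outside box; Z[8]=3 extend→box=[8,11)
i=9: min(r-i=2, Z[1]=1)=1; Z[9]=1
i=10: min(r-i=1, Z[2]=0)=0; Z[10]=0
i=11: outside box; Z[11]=0
i=12: outside box; Z[12]=0
i=13: outside box; Z[13]=0
i=14: outside box; Z[14]=0
i=15: outside box; Z[15]=1 extend→box=[15,16)
i=16: outside box; Z[16]=0
i=17: outside box; Z[17]=0
i=18: outside box; Z[18]=1 extend→box=[18,19)
i=19: outside box; Z[19]=0
i=20: outside box; Z[20]=0
i=21: outside box; Z[21]=2 extend→box=[21,23)
i=22: min(r-i=1, Z[1]=1)=1; Z[22]=2 extend→box=[22,24)
i=23: min(r-i=1, Z[1]=1)=1; Z[23]=1
i=24: outside box; Z[24]=0
i=25: outside box; Z[25]=0
i=26: outside box; Z[26]=0
i=27: outside box; Z[27]=2 extend→box=[27,29)
i=28: min(r-i=1, Z[1]=1)=1; Z[28]=2 extend→box=[28,30)
i=29: min(r-i=1, Z[1]=1)=1; Z[29]=1
i=30: outside box; Z[30]=0
i=31: outside box; Z[31]=0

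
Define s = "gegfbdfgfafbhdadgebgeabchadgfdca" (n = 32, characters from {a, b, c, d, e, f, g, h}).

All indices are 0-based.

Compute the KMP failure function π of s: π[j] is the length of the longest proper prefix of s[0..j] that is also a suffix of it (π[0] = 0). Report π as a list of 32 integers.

[0, 0, 1, 0, 0, 0, 0, 1, 0, 0, 0, 0, 0, 0, 0, 0, 1, 2, 0, 1, 2, 0, 0, 0, 0, 0, 0, 1, 0, 0, 0, 0]

π[0] = 0
j=1 s[j]='e': π[1]=0 (border '')
j=2 s[j]='g': π[2]=1 (border 'g')
j=3 s[j]='f': k: 1→0; π[3]=0 (border '')
j=4 s[j]='b': π[4]=0 (border '')
j=5 s[j]='d': π[5]=0 (border '')
j=6 s[j]='f': π[6]=0 (border '')
j=7 s[j]='g': π[7]=1 (border 'g')
j=8 s[j]='f': k: 1→0; π[8]=0 (border '')
j=9 s[j]='a': π[9]=0 (border '')
j=10 s[j]='f': π[10]=0 (border '')
j=11 s[j]='b': π[11]=0 (border '')
j=12 s[j]='h': π[12]=0 (border '')
j=13 s[j]='d': π[13]=0 (border '')
j=14 s[j]='a': π[14]=0 (border '')
j=15 s[j]='d': π[15]=0 (border '')
j=16 s[j]='g': π[16]=1 (border 'g')
j=17 s[j]='e': π[17]=2 (border 'ge')
j=18 s[j]='b': k: 2→0; π[18]=0 (border '')
j=19 s[j]='g': π[19]=1 (border 'g')
j=20 s[j]='e': π[20]=2 (border 'ge')
j=21 s[j]='a': k: 2→0; π[21]=0 (border '')
j=22 s[j]='b': π[22]=0 (border '')
j=23 s[j]='c': π[23]=0 (border '')
j=24 s[j]='h': π[24]=0 (border '')
j=25 s[j]='a': π[25]=0 (border '')
j=26 s[j]='d': π[26]=0 (border '')
j=27 s[j]='g': π[27]=1 (border 'g')
j=28 s[j]='f': k: 1→0; π[28]=0 (border '')
j=29 s[j]='d': π[29]=0 (border '')
j=30 s[j]='c': π[30]=0 (border '')
j=31 s[j]='a': π[31]=0 (border '')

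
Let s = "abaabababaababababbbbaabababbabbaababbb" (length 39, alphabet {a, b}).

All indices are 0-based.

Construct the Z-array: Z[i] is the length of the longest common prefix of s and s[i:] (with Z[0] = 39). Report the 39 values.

[39, 0, 1, 3, 0, 3, 0, 10, 0, 1, 3, 0, 3, 0, 3, 0, 2, 0, 0, 0, 0, 1, 3, 0, 3, 0, 2, 0, 0, 2, 0, 0, 1, 3, 0, 2, 0, 0, 0]

Z[0]=39
i=1: i≥r, start 0; Z[1]=0
i=2: i≥r, start 0; Z[2]=1 extend→box=[2,3)
i=3: i≥r, start 0; Z[3]=3 extend→box=[3,6)
i=4: min(r-i=2, Z[1]=0)=0; Z[4]=0
i=5: min(r-i=1, Z[2]=1)=1; Z[5]=3 extend→box=[5,8)
i=6: min(r-i=2, Z[1]=0)=0; Z[6]=0
i=7: min(r-i=1, Z[2]=1)=1; Z[7]=10 extend→box=[7,17)
i=8: min(r-i=9, Z[1]=0)=0; Z[8]=0
i=9: min(r-i=8, Z[2]=1)=1; Z[9]=1
i=10: min(r-i=7, Z[3]=3)=3; Z[10]=3
i=11: min(r-i=6, Z[4]=0)=0; Z[11]=0
i=12: min(r-i=5, Z[5]=3)=3; Z[12]=3
i=13: min(r-i=4, Z[6]=0)=0; Z[13]=0
i=14: min(r-i=3, Z[7]=10)=3; Z[14]=3
i=15: min(r-i=2, Z[8]=0)=0; Z[15]=0
i=16: min(r-i=1, Z[9]=1)=1; Z[16]=2 extend→box=[16,18)
i=17: min(r-i=1, Z[1]=0)=0; Z[17]=0
i=18: i≥r, start 0; Z[18]=0
i=19: i≥r, start 0; Z[19]=0
i=20: i≥r, start 0; Z[20]=0
i=21: i≥r, start 0; Z[21]=1 extend→box=[21,22)
i=22: i≥r, start 0; Z[22]=3 extend→box=[22,25)
i=23: min(r-i=2, Z[1]=0)=0; Z[23]=0
i=24: min(r-i=1, Z[2]=1)=1; Z[24]=3 extend→box=[24,27)
i=25: min(r-i=2, Z[1]=0)=0; Z[25]=0
i=26: min(r-i=1, Z[2]=1)=1; Z[26]=2 extend→box=[26,28)
i=27: min(r-i=1, Z[1]=0)=0; Z[27]=0
i=28: i≥r, start 0; Z[28]=0
i=29: i≥r, start 0; Z[29]=2 extend→box=[29,31)
i=30: min(r-i=1, Z[1]=0)=0; Z[30]=0
i=31: i≥r, start 0; Z[31]=0
i=32: i≥r, start 0; Z[32]=1 extend→box=[32,33)
i=33: i≥r, start 0; Z[33]=3 extend→box=[33,36)
i=34: min(r-i=2, Z[1]=0)=0; Z[34]=0
i=35: min(r-i=1, Z[2]=1)=1; Z[35]=2 extend→box=[35,37)
i=36: min(r-i=1, Z[1]=0)=0; Z[36]=0
i=37: i≥r, start 0; Z[37]=0
i=38: i≥r, start 0; Z[38]=0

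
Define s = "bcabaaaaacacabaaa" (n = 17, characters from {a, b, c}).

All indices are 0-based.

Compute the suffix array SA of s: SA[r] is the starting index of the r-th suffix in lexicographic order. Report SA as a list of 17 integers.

rank→(start, suffix):
  0 → (16, 'a')
  1 → (15, 'aa')
  2 → (14, 'aaa')
  3 → (4, 'aaaaacacabaaa')
  4 → (5, 'aaaacacabaaa')
  5 → (6, 'aaacacabaaa')
  6 → (7, 'aacacabaaa')
  7 → (12, 'abaaa')
  8 → (2, 'abaaaaacacabaaa')
  9 → (10, 'acabaaa')
  10 → (8, 'acacabaaa')
  11 → (13, 'baaa')
  12 → (3, 'baaaaacacabaaa')
  13 → (0, 'bcabaaaaacacabaaa')
  14 → (11, 'cabaaa')
  15 → (1, 'cabaaaaacacabaaa')
  16 → (9, 'cacabaaa')

[16, 15, 14, 4, 5, 6, 7, 12, 2, 10, 8, 13, 3, 0, 11, 1, 9]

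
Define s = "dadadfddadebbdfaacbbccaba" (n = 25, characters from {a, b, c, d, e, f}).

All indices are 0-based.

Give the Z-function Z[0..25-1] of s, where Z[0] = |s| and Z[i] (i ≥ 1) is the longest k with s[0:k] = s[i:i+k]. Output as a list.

Z[0]=25
i=1: i≥r, start 0; Z[1]=0
i=2: i≥r, start 0; Z[2]=3 grow→box=[2,5)
i=3: min(r-i=2, Z[1]=0)=0; Z[3]=0
i=4: min(r-i=1, Z[2]=3)=1; Z[4]=1
i=5: i≥r, start 0; Z[5]=0
i=6: i≥r, start 0; Z[6]=1 grow→box=[6,7)
i=7: i≥r, start 0; Z[7]=3 grow→box=[7,10)
i=8: min(r-i=2, Z[1]=0)=0; Z[8]=0
i=9: min(r-i=1, Z[2]=3)=1; Z[9]=1
i=10: i≥r, start 0; Z[10]=0
i=11: i≥r, start 0; Z[11]=0
i=12: i≥r, start 0; Z[12]=0
i=13: i≥r, start 0; Z[13]=1 grow→box=[13,14)
i=14: i≥r, start 0; Z[14]=0
i=15: i≥r, start 0; Z[15]=0
i=16: i≥r, start 0; Z[16]=0
i=17: i≥r, start 0; Z[17]=0
i=18: i≥r, start 0; Z[18]=0
i=19: i≥r, start 0; Z[19]=0
i=20: i≥r, start 0; Z[20]=0
i=21: i≥r, start 0; Z[21]=0
i=22: i≥r, start 0; Z[22]=0
i=23: i≥r, start 0; Z[23]=0
i=24: i≥r, start 0; Z[24]=0

[25, 0, 3, 0, 1, 0, 1, 3, 0, 1, 0, 0, 0, 1, 0, 0, 0, 0, 0, 0, 0, 0, 0, 0, 0]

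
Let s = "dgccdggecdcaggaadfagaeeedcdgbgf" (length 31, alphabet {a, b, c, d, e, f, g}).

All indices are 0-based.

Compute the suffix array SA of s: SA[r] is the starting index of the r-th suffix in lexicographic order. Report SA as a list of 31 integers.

[14, 15, 20, 18, 11, 28, 10, 2, 8, 25, 3, 9, 24, 16, 26, 0, 4, 7, 23, 22, 21, 30, 17, 13, 19, 27, 1, 6, 29, 12, 5]

rank→(start, suffix):
  0 → (14, 'aadfagaeeedcdgbgf')
  1 → (15, 'adfagaeeedcdgbgf')
  2 → (20, 'aeeedcdgbgf')
  3 → (18, 'agaeeedcdgbgf')
  4 → (11, 'aggaadfagaeeedcdgbgf')
  5 → (28, 'bgf')
  6 → (10, 'caggaadfagaeeedcdgbgf')
  7 → (2, 'ccdggecdcaggaadfagaeeedcdgbgf')
  8 → (8, 'cdcaggaadfagaeeedcdgbgf')
  9 → (25, 'cdgbgf')
  10 → (3, 'cdggecdcaggaadfagaeeedcdgbgf')
  11 → (9, 'dcaggaadfagaeeedcdgbgf')
  12 → (24, 'dcdgbgf')
  13 → (16, 'dfagaeeedcdgbgf')
  14 → (26, 'dgbgf')
  15 → (0, 'dgccdggecdcaggaadfagaeeedcdgbgf')
  16 → (4, 'dggecdcaggaadfagaeeedcdgbgf')
  17 → (7, 'ecdcaggaadfagaeeedcdgbgf')
  18 → (23, 'edcdgbgf')
  19 → (22, 'eedcdgbgf')
  20 → (21, 'eeedcdgbgf')
  21 → (30, 'f')
  22 → (17, 'fagaeeedcdgbgf')
  23 → (13, 'gaadfagaeeedcdgbgf')
  24 → (19, 'gaeeedcdgbgf')
  25 → (27, 'gbgf')
  26 → (1, 'gccdggecdcaggaadfagaeeedcdgbgf')
  27 → (6, 'gecdcaggaadfagaeeedcdgbgf')
  28 → (29, 'gf')
  29 → (12, 'ggaadfagaeeedcdgbgf')
  30 → (5, 'ggecdcaggaadfagaeeedcdgbgf')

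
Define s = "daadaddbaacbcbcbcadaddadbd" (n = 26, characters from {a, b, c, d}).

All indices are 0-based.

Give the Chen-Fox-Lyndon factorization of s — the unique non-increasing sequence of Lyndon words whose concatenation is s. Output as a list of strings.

emit factor 1: 'd' (i=0, period=1)
emit factor 2: 'aadaddb' (i=1, period=7)
emit factor 3: 'aacbcbcbcadaddadbd' (i=8, period=18)

["d", "aadaddb", "aacbcbcbcadaddadbd"]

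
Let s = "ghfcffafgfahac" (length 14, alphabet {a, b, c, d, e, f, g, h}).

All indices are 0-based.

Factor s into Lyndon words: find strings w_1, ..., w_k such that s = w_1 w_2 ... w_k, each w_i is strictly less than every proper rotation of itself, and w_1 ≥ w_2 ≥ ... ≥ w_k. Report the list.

emit factor 1: 'gh' (i=0, period=2)
emit factor 2: 'f' (i=2, period=1)
emit factor 3: 'cff' (i=3, period=3)
emit factor 4: 'afgfah' (i=6, period=6)
emit factor 5: 'ac' (i=12, period=2)

["gh", "f", "cff", "afgfah", "ac"]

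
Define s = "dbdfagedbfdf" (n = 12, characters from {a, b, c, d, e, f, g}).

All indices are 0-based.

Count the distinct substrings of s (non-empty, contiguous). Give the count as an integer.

70

sorted suffixes:
  #0 SA[0]=4  'agedbfdf'
  #1 SA[1]=1  'bdfagedbfdf'
  #2 SA[2]=8  'bfdf'
  #3 SA[3]=0  'dbdfagedbfdf'
  #4 SA[4]=7  'dbfdf'
  #5 SA[5]=10  'df'
  #6 SA[6]=2  'dfagedbfdf'
  #7 SA[7]=6  'edbfdf'
  #8 SA[8]=11  'f'
  #9 SA[9]=3  'fagedbfdf'
  #10 SA[10]=9  'fdf'
  #11 SA[11]=5  'gedbfdf'

SA = [4, 1, 8, 0, 7, 10, 2, 6, 11, 3, 9, 5]
i: (SA[i-1],SA[i]) lcp shared
  1: (4,1) 0 ''
  2: (1,8) 1 'b'
  3: (8,0) 0 ''
  4: (0,7) 2 'db'
  5: (7,10) 1 'd'
  6: (10,2) 2 'df'
  7: (2,6) 0 ''
  8: (6,11) 0 ''
  9: (11,3) 1 'f'
  10: (3,9) 1 'f'
  11: (9,5) 0 ''

n(n+1)/2 = 12·13/2 = 78
Σ LCP = 0 + 0 + 1 + 0 + 2 + 1 + 2 + 0 + 0 + 1 + 1 + 0 = 8
distinct = 78 − 8 = 70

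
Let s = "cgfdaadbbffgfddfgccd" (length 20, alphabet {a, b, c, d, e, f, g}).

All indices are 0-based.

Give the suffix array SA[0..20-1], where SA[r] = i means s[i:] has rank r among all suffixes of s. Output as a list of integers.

rank | idx | suffix
   0 |   4 | aadbbffgfddfgccd
   1 |   5 | adbbffgfddfgccd
   2 |   7 | bbffgfddfgccd
   3 |   8 | bffgfddfgccd
   4 |  17 | ccd
   5 |  18 | cd
   6 |   0 | cgfdaadbbffgfddfgccd
   7 |  19 | d
   8 |   3 | daadbbffgfddfgccd
   9 |   6 | dbbffgfddfgccd
  10 |  13 | ddfgccd
  11 |  14 | dfgccd
  12 |   2 | fdaadbbffgfddfgccd
  13 |  12 | fddfgccd
  14 |   9 | ffgfddfgccd
  15 |  15 | fgccd
  16 |  10 | fgfddfgccd
  17 |  16 | gccd
  18 |   1 | gfdaadbbffgfddfgccd
  19 |  11 | gfddfgccd

[4, 5, 7, 8, 17, 18, 0, 19, 3, 6, 13, 14, 2, 12, 9, 15, 10, 16, 1, 11]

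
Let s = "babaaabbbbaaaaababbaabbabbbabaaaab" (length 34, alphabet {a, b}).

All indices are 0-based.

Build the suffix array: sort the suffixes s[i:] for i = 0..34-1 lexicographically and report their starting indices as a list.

rank | idx | suffix
   0 |  10 | aaaaababbaabbabbbabaaaab
   1 |  29 | aaaab
   2 |  11 | aaaababbaabbabbbabaaaab
   3 |  30 | aaab
   4 |  12 | aaababbaabbabbbabaaaab
   5 |   3 | aaabbbbaaaaababbaabbabbbabaaaab
   6 |  31 | aab
   7 |  13 | aababbaabbabbbabaaaab
   8 |  19 | aabbabbbabaaaab
   9 |   4 | aabbbbaaaaababbaabbabbbabaaaab
  10 |  32 | ab
  11 |  27 | abaaaab
  12 |   1 | abaaabbbbaaaaababbaabbabbbabaaaab
  13 |  14 | ababbaabbabbbabaaaab
  14 |  16 | abbaabbabbbabaaaab
  15 |  20 | abbabbbabaaaab
  16 |  23 | abbbabaaaab
  17 |   5 | abbbbaaaaababbaabbabbbabaaaab
  18 |  33 | b
  19 |   9 | baaaaababbaabbabbbabaaaab
  20 |  28 | baaaab
  21 |   2 | baaabbbbaaaaababbaabbabbbabaaaab
  22 |  18 | baabbabbbabaaaab
  23 |  26 | babaaaab
  24 |   0 | babaaabbbbaaaaababbaabbabbbabaaaab
  25 |  15 | babbaabbabbbabaaaab
  26 |  22 | babbbabaaaab
  27 |   8 | bbaaaaababbaabbabbbabaaaab
  28 |  17 | bbaabbabbbabaaaab
  29 |  25 | bbabaaaab
  30 |  21 | bbabbbabaaaab
  31 |   7 | bbbaaaaababbaabbabbbabaaaab
  32 |  24 | bbbabaaaab
  33 |   6 | bbbbaaaaababbaabbabbbabaaaab

[10, 29, 11, 30, 12, 3, 31, 13, 19, 4, 32, 27, 1, 14, 16, 20, 23, 5, 33, 9, 28, 2, 18, 26, 0, 15, 22, 8, 17, 25, 21, 7, 24, 6]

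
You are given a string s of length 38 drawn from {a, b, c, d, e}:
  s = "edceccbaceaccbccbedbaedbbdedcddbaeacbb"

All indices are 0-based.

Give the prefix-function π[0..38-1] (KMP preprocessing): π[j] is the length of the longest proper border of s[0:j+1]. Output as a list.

[0, 0, 0, 1, 0, 0, 0, 0, 0, 1, 0, 0, 0, 0, 0, 0, 0, 1, 2, 0, 0, 1, 2, 0, 0, 0, 1, 2, 3, 0, 0, 0, 0, 1, 0, 0, 0, 0]

π[0] = 0
j=1 s[j]='d': π[1]=0 (border '')
j=2 s[j]='c': π[2]=0 (border '')
j=3 s[j]='e': π[3]=1 (border 'e')
j=4 s[j]='c': k: 1→0; π[4]=0 (border '')
j=5 s[j]='c': π[5]=0 (border '')
j=6 s[j]='b': π[6]=0 (border '')
j=7 s[j]='a': π[7]=0 (border '')
j=8 s[j]='c': π[8]=0 (border '')
j=9 s[j]='e': π[9]=1 (border 'e')
j=10 s[j]='a': k: 1→0; π[10]=0 (border '')
j=11 s[j]='c': π[11]=0 (border '')
j=12 s[j]='c': π[12]=0 (border '')
j=13 s[j]='b': π[13]=0 (border '')
j=14 s[j]='c': π[14]=0 (border '')
j=15 s[j]='c': π[15]=0 (border '')
j=16 s[j]='b': π[16]=0 (border '')
j=17 s[j]='e': π[17]=1 (border 'e')
j=18 s[j]='d': π[18]=2 (border 'ed')
j=19 s[j]='b': k: 2→0; π[19]=0 (border '')
j=20 s[j]='a': π[20]=0 (border '')
j=21 s[j]='e': π[21]=1 (border 'e')
j=22 s[j]='d': π[22]=2 (border 'ed')
j=23 s[j]='b': k: 2→0; π[23]=0 (border '')
j=24 s[j]='b': π[24]=0 (border '')
j=25 s[j]='d': π[25]=0 (border '')
j=26 s[j]='e': π[26]=1 (border 'e')
j=27 s[j]='d': π[27]=2 (border 'ed')
j=28 s[j]='c': π[28]=3 (border 'edc')
j=29 s[j]='d': k: 3→0; π[29]=0 (border '')
j=30 s[j]='d': π[30]=0 (border '')
j=31 s[j]='b': π[31]=0 (border '')
j=32 s[j]='a': π[32]=0 (border '')
j=33 s[j]='e': π[33]=1 (border 'e')
j=34 s[j]='a': k: 1→0; π[34]=0 (border '')
j=35 s[j]='c': π[35]=0 (border '')
j=36 s[j]='b': π[36]=0 (border '')
j=37 s[j]='b': π[37]=0 (border '')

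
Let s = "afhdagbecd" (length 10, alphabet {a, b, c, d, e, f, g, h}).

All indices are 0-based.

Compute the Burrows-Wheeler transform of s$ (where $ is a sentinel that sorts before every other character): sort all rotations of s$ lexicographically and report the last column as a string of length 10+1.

d$dgechbaaf

rank  rotation     last
    0  $afhdagbecd  d
    1  afhdagbecd$  $
    2  agbecd$afhd  d
    3  becd$afhdag  g
    4  cd$afhdagbe  e
    5  d$afhdagbec  c
    6  dagbecd$afh  h
    7  ecd$afhdagb  b
    8  fhdagbecd$a  a
    9  gbecd$afhda  a
   10  hdagbecd$af  f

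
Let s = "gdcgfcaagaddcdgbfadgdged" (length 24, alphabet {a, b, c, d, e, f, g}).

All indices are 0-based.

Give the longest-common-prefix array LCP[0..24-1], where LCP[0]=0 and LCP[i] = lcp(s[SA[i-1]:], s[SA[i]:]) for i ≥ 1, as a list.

rank | idx | suffix
   0 |   6 | aagaddcdgbfadgdged
   1 |   9 | addcdgbfadgdged
   2 |  17 | adgdged
   3 |   7 | agaddcdgbfadgdged
   4 |  15 | bfadgdged
   5 |   5 | caagaddcdgbfadgdged
   6 |  12 | cdgbfadgdged
   7 |   2 | cgfcaagaddcdgbfadgdged
   8 |  23 | d
   9 |  11 | dcdgbfadgdged
  10 |   1 | dcgfcaagaddcdgbfadgdged
  11 |  10 | ddcdgbfadgdged
  12 |  13 | dgbfadgdged
  13 |  18 | dgdged
  14 |  20 | dged
  15 |  22 | ed
  16 |  16 | fadgdged
  17 |   4 | fcaagaddcdgbfadgdged
  18 |   8 | gaddcdgbfadgdged
  19 |  14 | gbfadgdged
  20 |   0 | gdcgfcaagaddcdgbfadgdged
  21 |  19 | gdged
  22 |  21 | ged
  23 |   3 | gfcaagaddcdgbfadgdged

SA = [6, 9, 17, 7, 15, 5, 12, 2, 23, 11, 1, 10, 13, 18, 20, 22, 16, 4, 8, 14, 0, 19, 21, 3]
i: (SA[i-1],SA[i]) lcp shared
  1: (6,9) 1 'a'
  2: (9,17) 2 'ad'
  3: (17,7) 1 'a'
  4: (7,15) 0 ''
  5: (15,5) 0 ''
  6: (5,12) 1 'c'
  7: (12,2) 1 'c'
  8: (2,23) 0 ''
  9: (23,11) 1 'd'
  10: (11,1) 2 'dc'
  11: (1,10) 1 'd'
  12: (10,13) 1 'd'
  13: (13,18) 2 'dg'
  14: (18,20) 2 'dg'
  15: (20,22) 0 ''
  16: (22,16) 0 ''
  17: (16,4) 1 'f'
  18: (4,8) 0 ''
  19: (8,14) 1 'g'
  20: (14,0) 1 'g'
  21: (0,19) 2 'gd'
  22: (19,21) 1 'g'
  23: (21,3) 1 'g'

[0, 1, 2, 1, 0, 0, 1, 1, 0, 1, 2, 1, 1, 2, 2, 0, 0, 1, 0, 1, 1, 2, 1, 1]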